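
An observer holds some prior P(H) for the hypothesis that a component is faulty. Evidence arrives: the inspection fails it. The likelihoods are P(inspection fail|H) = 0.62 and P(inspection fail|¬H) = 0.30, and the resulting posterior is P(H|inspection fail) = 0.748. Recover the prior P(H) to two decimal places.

P(H) = 0.59

Bayes' rule in odds form gives O(H|E) = O(H)·[P(E|H)/P(E|¬H)], hence O(H) = O(H|E)/LR.
Posterior odds = 0.748/(1−0.748) = 2.9683. LR = 0.62/0.30 = 2.0667.
Prior odds = 2.9683/2.0667 = 1.4363, so P(H) = 1.4363/(1+1.4363) ≈ 0.59.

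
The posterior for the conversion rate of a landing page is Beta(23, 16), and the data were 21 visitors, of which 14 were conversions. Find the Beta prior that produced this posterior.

Beta(9, 9)

Beta is conjugate to the binomial likelihood: posterior = Beta(α+s, β+f).
Subtract the data counts: 23−14=9, 16−7=9.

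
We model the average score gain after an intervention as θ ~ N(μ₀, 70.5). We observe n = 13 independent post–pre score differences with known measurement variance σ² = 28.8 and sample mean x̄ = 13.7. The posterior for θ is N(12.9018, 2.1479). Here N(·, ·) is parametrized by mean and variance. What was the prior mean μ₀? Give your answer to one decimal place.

The posterior mean is a precision-weighted average: μ_n = (τ₀μ₀ + τ_data·x̄)/(τ₀+τ_data), with τ₀=1/σ₀² and τ_data=n/σ².
Here τ₀ = 1/70.5 = 0.014184 and τ_data = 13/28.8 = 0.451389, so τ_n = 0.465573.
Rearranging for μ₀: μ₀ = (μ_n·τ_n − τ_data·x̄)/τ₀ = (12.9018·0.465573 − 0.451389·13.7) / 0.014184 = -0.177300/0.014184 ≈ -12.5.

μ₀ = -12.5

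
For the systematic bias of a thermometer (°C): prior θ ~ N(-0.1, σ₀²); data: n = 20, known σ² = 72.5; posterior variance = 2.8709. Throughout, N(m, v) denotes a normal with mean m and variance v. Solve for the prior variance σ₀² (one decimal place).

Posterior precision equals prior precision plus data precision: 1/σ_n² = 1/σ₀² + n/σ².
So 1/σ₀² = 1/2.8709 − 20/72.5 = 0.348323 − 0.275862 = 0.072461.
Hence σ₀² = 1/0.072461 ≈ 13.8.

σ₀² = 13.8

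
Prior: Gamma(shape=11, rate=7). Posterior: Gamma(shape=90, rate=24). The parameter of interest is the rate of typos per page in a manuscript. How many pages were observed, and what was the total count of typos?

A Gamma(α, β) prior (rate parametrization) on a Poisson rate with n observations summing to S gives posterior Gamma(α+S, β+n).
Matching: Σxᵢ = 90 − 11 = 79 and n = 24 − 7 = 17.

n = 17 pages with total 79 typos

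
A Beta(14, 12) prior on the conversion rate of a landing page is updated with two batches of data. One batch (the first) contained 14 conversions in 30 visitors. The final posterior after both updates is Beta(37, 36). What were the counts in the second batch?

9 conversions and 8 bounces

Sequential conjugate updates are equivalent to a single update on the pooled data, so total successes = posterior α − prior α and total failures = posterior β − prior β.
Total across both batches: 37−14=23 conversions, 36−12=24 bounces.
Subtract the first batch: 23−14=9 conversions and 24−16=8 bounces.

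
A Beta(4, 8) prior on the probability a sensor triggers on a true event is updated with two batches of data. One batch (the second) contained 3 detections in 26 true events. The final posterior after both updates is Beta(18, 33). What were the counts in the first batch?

11 detections and 2 misses

Sequential conjugate updates are equivalent to a single update on the pooled data, so total successes = posterior α − prior α and total failures = posterior β − prior β.
Total across both batches: 18−4=14 detections, 33−8=25 misses.
Subtract the second batch: 14−3=11 detections and 25−23=2 misses.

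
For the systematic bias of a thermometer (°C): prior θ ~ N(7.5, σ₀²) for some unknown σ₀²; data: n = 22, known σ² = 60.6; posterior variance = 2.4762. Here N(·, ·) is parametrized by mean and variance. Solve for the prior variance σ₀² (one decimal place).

σ₀² = 24.5

Posterior precision equals prior precision plus data precision: 1/σ_n² = 1/σ₀² + n/σ².
So 1/σ₀² = 1/2.4762 − 22/60.6 = 0.403845 − 0.363036 = 0.040809.
Hence σ₀² = 1/0.040809 ≈ 24.5.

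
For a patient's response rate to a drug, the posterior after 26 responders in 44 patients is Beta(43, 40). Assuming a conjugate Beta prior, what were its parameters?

Beta is conjugate to the binomial likelihood: posterior = Beta(a+s, b+f).
So a = 43 − 26 = 17 and b = 40 − 18 = 22.

Beta(17, 22)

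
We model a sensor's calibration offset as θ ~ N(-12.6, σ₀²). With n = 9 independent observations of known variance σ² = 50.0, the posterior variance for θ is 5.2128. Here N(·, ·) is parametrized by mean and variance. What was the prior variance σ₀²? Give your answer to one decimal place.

Posterior precision equals prior precision plus data precision: 1/σ_n² = 1/σ₀² + n/σ².
So 1/σ₀² = 1/5.2128 − 9/50.0 = 0.191835 − 0.180000 = 0.011835.
Hence σ₀² = 1/0.011835 ≈ 84.5.

σ₀² = 84.5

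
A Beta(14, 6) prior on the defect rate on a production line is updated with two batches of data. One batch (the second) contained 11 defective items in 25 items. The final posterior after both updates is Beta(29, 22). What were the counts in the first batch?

4 defective items and 2 good items

Sequential conjugate updates are equivalent to a single update on the pooled data, so total successes = posterior α − prior α and total failures = posterior β − prior β.
Total across both batches: 29−14=15 defective items, 22−6=16 good items.
Subtract the second batch: 15−11=4 defective items and 16−14=2 good items.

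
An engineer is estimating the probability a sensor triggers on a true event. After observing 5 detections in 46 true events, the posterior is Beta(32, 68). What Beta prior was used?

Beta(27, 27)

Beta is conjugate to the binomial likelihood: posterior = Beta(α+s, β+f).
So α = 32 − 5 = 27 and β = 68 − 41 = 27.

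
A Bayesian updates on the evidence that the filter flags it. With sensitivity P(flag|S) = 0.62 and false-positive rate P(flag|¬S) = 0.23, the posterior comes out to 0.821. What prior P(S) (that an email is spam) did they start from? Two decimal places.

Bayes' rule in odds form gives O(S|E) = O(S)·[P(E|S)/P(E|¬S)], hence O(S) = O(S|E)/LR.
Posterior odds = 0.821/(1−0.821) = 4.5866. LR = 0.62/0.23 = 2.6957.
Prior odds = 4.5866/2.6957 = 1.7015, so P(S) = 1.7015/(1+1.7015) ≈ 0.63.

P(S) = 0.63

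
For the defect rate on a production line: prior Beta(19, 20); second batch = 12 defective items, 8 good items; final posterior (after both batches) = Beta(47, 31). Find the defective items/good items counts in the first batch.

16 defective items and 3 good items

Because Beta–binomial updating is additive in the counts, the combined data contributed (α_post−α_prior, β_post−β_prior) successes and failures.
Total across both batches: 47−19=28 defective items, 31−20=11 good items.
Subtract the second batch: 28−12=16 defective items and 11−8=3 good items.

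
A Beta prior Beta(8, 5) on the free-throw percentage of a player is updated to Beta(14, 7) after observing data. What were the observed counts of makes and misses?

6 makes and 2 misses

A Beta(α, β) prior with s successes and f failures in binomial data gives a Beta(α+s, β+f) posterior.
Match parameters: s=14−8=6, f=7−5=2.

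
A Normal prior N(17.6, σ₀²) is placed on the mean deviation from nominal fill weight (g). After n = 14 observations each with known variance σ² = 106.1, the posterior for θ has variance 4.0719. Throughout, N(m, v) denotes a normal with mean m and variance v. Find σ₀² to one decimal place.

σ₀² = 8.8

Posterior precision equals prior precision plus data precision: 1/σ_n² = 1/σ₀² + n/σ².
So 1/σ₀² = 1/4.0719 − 14/106.1 = 0.245586 − 0.131951 = 0.113635.
Hence σ₀² = 1/0.113635 ≈ 8.8.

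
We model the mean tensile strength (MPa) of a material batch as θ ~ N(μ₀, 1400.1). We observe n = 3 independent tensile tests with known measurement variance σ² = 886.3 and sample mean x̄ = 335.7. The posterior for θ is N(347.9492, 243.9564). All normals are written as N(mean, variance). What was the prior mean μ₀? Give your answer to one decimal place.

The posterior mean is a precision-weighted average: μ_n = (τ₀μ₀ + τ_data·x̄)/(τ₀+τ_data), with τ₀=1/σ₀² and τ_data=n/σ².
Here τ₀ = 1/1400.1 = 0.000714 and τ_data = 3/886.3 = 0.003385, so τ_n = 0.004099.
Rearranging for μ₀: μ₀ = (μ_n·τ_n − τ_data·x̄)/τ₀ = (347.9492·0.004099 − 0.003385·335.7) / 0.000714 = 0.289899/0.000714 ≈ 406.0.

μ₀ = 406.0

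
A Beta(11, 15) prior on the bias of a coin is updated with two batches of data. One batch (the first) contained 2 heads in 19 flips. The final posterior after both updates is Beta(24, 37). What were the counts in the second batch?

Sequential conjugate updates are equivalent to a single update on the pooled data, so total successes = posterior α − prior α and total failures = posterior β − prior β.
Total across both batches: 24−11=13 heads, 37−15=22 tails.
Subtract the first batch: 13−2=11 heads and 22−17=5 tails.

11 heads and 5 tails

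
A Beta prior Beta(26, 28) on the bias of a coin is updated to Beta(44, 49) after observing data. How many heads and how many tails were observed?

18 heads and 21 tails

Under Beta–binomial conjugacy the posterior parameters are (α+s, β+f).
Match parameters: s=44−26=18, f=49−28=21.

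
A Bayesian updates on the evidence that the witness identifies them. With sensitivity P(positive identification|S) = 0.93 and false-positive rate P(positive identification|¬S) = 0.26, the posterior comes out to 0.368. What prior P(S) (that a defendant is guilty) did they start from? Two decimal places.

In odds form, posterior odds = prior odds × likelihood ratio, so prior odds = posterior odds ÷ LR.
Posterior odds = 0.368/(1−0.368) = 0.5823. LR = 0.93/0.26 = 3.5769.
Prior odds = 0.5823/3.5769 = 0.1628, so P(S) = 0.1628/(1+0.1628) ≈ 0.14.

P(S) = 0.14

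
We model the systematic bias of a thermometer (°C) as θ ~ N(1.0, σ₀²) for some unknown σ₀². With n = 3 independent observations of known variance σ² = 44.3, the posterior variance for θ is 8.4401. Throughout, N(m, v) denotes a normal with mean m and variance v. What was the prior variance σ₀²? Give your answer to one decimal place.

For the Normal–Normal model with known σ², precisions add: τ_n = τ₀ + n/σ².
So 1/σ₀² = 1/8.4401 − 3/44.3 = 0.118482 − 0.067720 = 0.050762.
Hence σ₀² = 1/0.050762 ≈ 19.7.

σ₀² = 19.7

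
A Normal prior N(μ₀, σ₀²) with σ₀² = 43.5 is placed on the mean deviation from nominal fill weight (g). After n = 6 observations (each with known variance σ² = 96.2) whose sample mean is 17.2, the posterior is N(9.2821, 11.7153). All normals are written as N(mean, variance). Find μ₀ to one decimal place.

With known observation variance, the Normal–Normal posterior has precision τ_n = τ₀ + n/σ² and mean μ_n = (τ₀μ₀ + (n/σ²)x̄)/τ_n.
Here τ₀ = 1/43.5 = 0.022989 and τ_data = 6/96.2 = 0.062370, so τ_n = 0.085359.
Rearranging for μ₀: μ₀ = (μ_n·τ_n − τ_data·x̄)/τ₀ = (9.2821·0.085359 − 0.062370·17.2) / 0.022989 = -0.280453/0.022989 ≈ -12.2.

μ₀ = -12.2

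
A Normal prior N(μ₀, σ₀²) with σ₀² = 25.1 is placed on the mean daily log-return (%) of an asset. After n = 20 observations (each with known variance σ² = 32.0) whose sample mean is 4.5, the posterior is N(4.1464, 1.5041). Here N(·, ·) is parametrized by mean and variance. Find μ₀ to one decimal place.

With known observation variance, the Normal–Normal posterior has precision τ_n = τ₀ + n/σ² and mean μ_n = (τ₀μ₀ + (n/σ²)x̄)/τ_n.
Here τ₀ = 1/25.1 = 0.039841 and τ_data = 20/32.0 = 0.625000, so τ_n = 0.664841.
Rearranging for μ₀: μ₀ = (μ_n·τ_n − τ_data·x̄)/τ₀ = (4.1464·0.664841 − 0.625000·4.5) / 0.039841 = -0.055803/0.039841 ≈ -1.4.

μ₀ = -1.4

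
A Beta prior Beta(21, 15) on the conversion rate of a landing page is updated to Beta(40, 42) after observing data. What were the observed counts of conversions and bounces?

19 conversions and 27 bounces

Beta is conjugate to the binomial likelihood: posterior = Beta(α+s, β+f).
So s = 40 − 21 = 19 and f = 42 − 15 = 27.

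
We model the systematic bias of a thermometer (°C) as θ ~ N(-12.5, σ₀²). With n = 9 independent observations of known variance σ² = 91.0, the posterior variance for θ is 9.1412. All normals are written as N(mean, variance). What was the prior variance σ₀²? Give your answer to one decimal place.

Posterior precision equals prior precision plus data precision: 1/σ_n² = 1/σ₀² + n/σ².
So 1/σ₀² = 1/9.1412 − 9/91.0 = 0.109395 − 0.098901 = 0.010494.
Hence σ₀² = 1/0.010494 ≈ 95.3.

σ₀² = 95.3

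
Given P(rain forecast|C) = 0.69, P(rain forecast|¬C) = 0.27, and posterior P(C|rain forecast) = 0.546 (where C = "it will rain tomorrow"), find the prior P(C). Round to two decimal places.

P(C) = 0.32

Bayes' rule in odds form gives O(C|E) = O(C)·[P(E|C)/P(E|¬C)], hence O(C) = O(C|E)/LR.
Posterior odds = 0.546/(1−0.546) = 1.2026. LR = 0.69/0.27 = 2.5556.
Prior odds = 1.2026/2.5556 = 0.4706, so P(C) = 0.4706/(1+0.4706) ≈ 0.32.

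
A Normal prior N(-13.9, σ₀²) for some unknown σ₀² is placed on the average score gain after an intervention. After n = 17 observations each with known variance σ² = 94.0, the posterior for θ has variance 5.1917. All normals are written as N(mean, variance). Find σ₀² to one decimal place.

σ₀² = 85.0

Posterior precision equals prior precision plus data precision: 1/σ_n² = 1/σ₀² + n/σ².
So 1/σ₀² = 1/5.1917 − 17/94.0 = 0.192615 − 0.180851 = 0.011764.
Hence σ₀² = 1/0.011764 ≈ 85.0.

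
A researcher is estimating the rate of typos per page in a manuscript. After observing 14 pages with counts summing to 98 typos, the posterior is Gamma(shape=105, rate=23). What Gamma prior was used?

A Gamma(α, β) prior (rate parametrization) on a Poisson rate with n observations summing to S gives posterior Gamma(α+S, β+n).
So α = 105 − 98 = 7 and β = 23 − 14 = 9.

Gamma(shape=7, rate=9)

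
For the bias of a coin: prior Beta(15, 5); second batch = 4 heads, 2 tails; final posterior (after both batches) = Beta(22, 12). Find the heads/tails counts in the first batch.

3 heads and 5 tails

Sequential conjugate updates are equivalent to a single update on the pooled data, so total successes = posterior α − prior α and total failures = posterior β − prior β.
Total across both batches: 22−15=7 heads, 12−5=7 tails.
Subtract the second batch: 7−4=3 heads and 7−2=5 tails.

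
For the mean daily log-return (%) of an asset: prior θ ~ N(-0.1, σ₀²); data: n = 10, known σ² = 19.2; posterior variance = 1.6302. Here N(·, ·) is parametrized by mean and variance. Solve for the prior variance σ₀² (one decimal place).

σ₀² = 10.8

For the Normal–Normal model with known σ², precisions add: τ_n = τ₀ + n/σ².
So 1/σ₀² = 1/1.6302 − 10/19.2 = 0.613422 − 0.520833 = 0.092589.
Hence σ₀² = 1/0.092589 ≈ 10.8.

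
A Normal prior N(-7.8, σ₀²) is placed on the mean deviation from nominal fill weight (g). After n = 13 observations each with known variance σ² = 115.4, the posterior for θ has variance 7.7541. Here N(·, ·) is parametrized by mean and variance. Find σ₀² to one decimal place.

For the Normal–Normal model with known σ², precisions add: τ_n = τ₀ + n/σ².
So 1/σ₀² = 1/7.7541 − 13/115.4 = 0.128964 − 0.112652 = 0.016312.
Hence σ₀² = 1/0.016312 ≈ 61.3.

σ₀² = 61.3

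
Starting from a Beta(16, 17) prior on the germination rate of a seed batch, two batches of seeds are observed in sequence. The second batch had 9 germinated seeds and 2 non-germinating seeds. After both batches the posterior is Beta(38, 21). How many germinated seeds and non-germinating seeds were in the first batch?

13 germinated seeds and 2 non-germinating seeds

Sequential conjugate updates are equivalent to a single update on the pooled data, so total successes = posterior α − prior α and total failures = posterior β − prior β.
Total across both batches: 38−16=22 germinated seeds, 21−17=4 non-germinating seeds.
Subtract the second batch: 22−9=13 germinated seeds and 4−2=2 non-germinating seeds.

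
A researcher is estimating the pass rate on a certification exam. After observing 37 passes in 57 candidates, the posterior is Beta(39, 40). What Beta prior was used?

Under Beta–binomial conjugacy the posterior parameters are (α+s, β+f).
So α = 39 − 37 = 2 and β = 40 − 20 = 20.

Beta(2, 20)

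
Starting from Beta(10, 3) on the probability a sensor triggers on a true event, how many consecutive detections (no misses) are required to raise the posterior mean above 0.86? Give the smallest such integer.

k = 9

After k detections and 0 misses the posterior is Beta(10+k, 3), with mean (10+k)/(10+3+k).
Set (10+k)/(13+k) > 0.86 and solve: k > (0.86·13 − 10)/(1 − 0.86) = 8.429.
The smallest integer exceeding 8.429 is 9.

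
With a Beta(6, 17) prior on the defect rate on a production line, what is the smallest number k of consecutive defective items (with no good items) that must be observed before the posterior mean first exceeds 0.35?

k = 4

After k defective items and 0 good items the posterior is Beta(6+k, 17), with mean (6+k)/(6+17+k).
Set (6+k)/(23+k) > 0.35 and solve: k > (0.35·23 − 6)/(1 − 0.35) = 3.154.
The smallest integer exceeding 3.154 is 4.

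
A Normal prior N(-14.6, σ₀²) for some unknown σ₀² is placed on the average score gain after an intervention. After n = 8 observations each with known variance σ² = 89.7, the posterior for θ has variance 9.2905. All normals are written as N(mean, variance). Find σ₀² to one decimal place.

Posterior precision equals prior precision plus data precision: 1/σ_n² = 1/σ₀² + n/σ².
So 1/σ₀² = 1/9.2905 − 8/89.7 = 0.107637 − 0.089186 = 0.018451.
Hence σ₀² = 1/0.018451 ≈ 54.2.

σ₀² = 54.2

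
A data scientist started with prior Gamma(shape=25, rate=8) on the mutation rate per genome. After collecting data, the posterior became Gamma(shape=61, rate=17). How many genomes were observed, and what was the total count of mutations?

n = 9 genomes with total 36 mutations

Gamma–Poisson conjugacy: posterior shape = α + Σxᵢ, posterior rate = β + n.
Matching: Σxᵢ = 61 − 25 = 36 and n = 17 − 8 = 9.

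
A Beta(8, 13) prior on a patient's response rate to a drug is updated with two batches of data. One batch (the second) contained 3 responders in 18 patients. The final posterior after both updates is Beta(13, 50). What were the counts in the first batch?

Sequential conjugate updates are equivalent to a single update on the pooled data, so total successes = posterior α − prior α and total failures = posterior β − prior β.
Total across both batches: 13−8=5 responders, 50−13=37 non-responders.
Subtract the second batch: 5−3=2 responders and 37−15=22 non-responders.

2 responders and 22 non-responders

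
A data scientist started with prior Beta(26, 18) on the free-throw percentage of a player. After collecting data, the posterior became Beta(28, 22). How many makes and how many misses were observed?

Beta is conjugate to the binomial likelihood: posterior = Beta(α+s, β+f).
So s = 28 − 26 = 2 and f = 22 − 18 = 4.

2 makes and 4 misses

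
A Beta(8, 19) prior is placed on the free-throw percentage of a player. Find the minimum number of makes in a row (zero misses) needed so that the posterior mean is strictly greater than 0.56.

k = 17

After k makes and 0 misses the posterior is Beta(8+k, 19), with mean (8+k)/(8+19+k).
Set (8+k)/(27+k) > 0.56 and solve: k > (0.56·27 − 8)/(1 − 0.56) = 16.182.
The smallest integer exceeding 16.182 is 17, and checking k=17: (25)/(44) = 0.5682 > 0.56.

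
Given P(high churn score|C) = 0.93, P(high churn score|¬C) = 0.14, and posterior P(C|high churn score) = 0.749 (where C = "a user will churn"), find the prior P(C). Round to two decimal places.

In odds form, posterior odds = prior odds × likelihood ratio, so prior odds = posterior odds ÷ LR.
Posterior odds = 0.749/(1−0.749) = 2.9841. LR = 0.93/0.14 = 6.6429.
Prior odds = 2.9841/6.6429 = 0.4492, so P(C) = 0.4492/(1+0.4492) ≈ 0.31.

P(C) = 0.31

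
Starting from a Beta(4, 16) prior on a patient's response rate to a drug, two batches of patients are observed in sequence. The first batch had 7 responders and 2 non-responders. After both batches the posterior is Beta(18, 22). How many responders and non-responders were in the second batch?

7 responders and 4 non-responders

Because Beta–binomial updating is additive in the counts, the combined data contributed (α_post−α_prior, β_post−β_prior) successes and failures.
Total across both batches: 18−4=14 responders, 22−16=6 non-responders.
Subtract the first batch: 14−7=7 responders and 6−2=4 non-responders.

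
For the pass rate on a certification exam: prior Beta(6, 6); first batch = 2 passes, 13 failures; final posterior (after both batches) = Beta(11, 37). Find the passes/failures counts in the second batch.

3 passes and 18 failures

Sequential conjugate updates are equivalent to a single update on the pooled data, so total successes = posterior α − prior α and total failures = posterior β − prior β.
Total across both batches: 11−6=5 passes, 37−6=31 failures.
Subtract the first batch: 5−2=3 passes and 31−13=18 failures.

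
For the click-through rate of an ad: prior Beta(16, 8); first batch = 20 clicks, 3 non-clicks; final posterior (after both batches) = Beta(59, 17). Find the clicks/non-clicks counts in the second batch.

23 clicks and 6 non-clicks

Because Beta–binomial updating is additive in the counts, the combined data contributed (α_post−α_prior, β_post−β_prior) successes and failures.
Total across both batches: 59−16=43 clicks, 17−8=9 non-clicks.
Subtract the first batch: 43−20=23 clicks and 9−3=6 non-clicks.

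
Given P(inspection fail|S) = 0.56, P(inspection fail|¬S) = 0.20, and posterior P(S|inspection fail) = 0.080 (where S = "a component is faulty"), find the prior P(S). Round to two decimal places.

P(S) = 0.03

In odds form, posterior odds = prior odds × likelihood ratio, so prior odds = posterior odds ÷ LR.
Posterior odds = 0.080/(1−0.080) = 0.0870. LR = 0.56/0.20 = 2.8000.
Prior odds = 0.0870/2.8000 = 0.0311, so P(S) = 0.0311/(1+0.0311) ≈ 0.03.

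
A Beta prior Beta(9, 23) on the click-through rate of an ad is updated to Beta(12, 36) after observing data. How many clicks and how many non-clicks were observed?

3 clicks and 13 non-clicks

Beta is conjugate to the binomial likelihood: posterior = Beta(α+s, β+f).
So s = 12 − 9 = 3 and f = 36 − 23 = 13.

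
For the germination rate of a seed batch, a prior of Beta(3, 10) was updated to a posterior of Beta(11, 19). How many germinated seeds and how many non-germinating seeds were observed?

8 germinated seeds and 9 non-germinating seeds

Under Beta–binomial conjugacy the posterior parameters are (a+s, b+f).
Match parameters: s=11−3=8, f=19−10=9.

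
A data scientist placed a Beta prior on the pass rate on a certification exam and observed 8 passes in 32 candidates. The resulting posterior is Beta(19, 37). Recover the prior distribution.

Beta is conjugate to the binomial likelihood: posterior = Beta(a+s, b+f).
So a = 19 − 8 = 11 and b = 37 − 24 = 13.

Beta(11, 13)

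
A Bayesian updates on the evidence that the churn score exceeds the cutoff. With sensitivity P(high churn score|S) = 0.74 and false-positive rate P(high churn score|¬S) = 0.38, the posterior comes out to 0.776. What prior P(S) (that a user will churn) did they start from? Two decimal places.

P(S) = 0.64

In odds form, posterior odds = prior odds × likelihood ratio, so prior odds = posterior odds ÷ LR.
Posterior odds = 0.776/(1−0.776) = 3.4643. LR = 0.74/0.38 = 1.9474.
Prior odds = 3.4643/1.9474 = 1.7789, so P(S) = 1.7789/(1+1.7789) ≈ 0.64.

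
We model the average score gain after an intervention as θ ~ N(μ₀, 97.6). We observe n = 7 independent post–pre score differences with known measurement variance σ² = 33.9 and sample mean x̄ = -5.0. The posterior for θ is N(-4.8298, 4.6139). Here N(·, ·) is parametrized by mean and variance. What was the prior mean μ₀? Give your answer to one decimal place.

The posterior mean is a precision-weighted average: μ_n = (τ₀μ₀ + τ_data·x̄)/(τ₀+τ_data), with τ₀=1/σ₀² and τ_data=n/σ².
Here τ₀ = 1/97.6 = 0.010246 and τ_data = 7/33.9 = 0.206490, so τ_n = 0.216736.
Rearranging for μ₀: μ₀ = (μ_n·τ_n − τ_data·x̄)/τ₀ = (-4.8298·0.216736 − 0.206490·-5.0) / 0.010246 = -0.014342/0.010246 ≈ -1.4.

μ₀ = -1.4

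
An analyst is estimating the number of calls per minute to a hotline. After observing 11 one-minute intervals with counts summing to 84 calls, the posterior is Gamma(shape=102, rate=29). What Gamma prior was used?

Gamma(shape=18, rate=18)

A Gamma(α, β) prior (rate parametrization) on a Poisson rate with n observations summing to S gives posterior Gamma(α+S, β+n).
So α = 102 − 84 = 18 and β = 29 − 11 = 18.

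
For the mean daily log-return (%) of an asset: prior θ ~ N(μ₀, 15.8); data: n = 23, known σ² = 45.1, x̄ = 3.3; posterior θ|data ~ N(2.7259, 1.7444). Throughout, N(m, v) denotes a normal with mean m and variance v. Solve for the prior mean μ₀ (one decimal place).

μ₀ = -1.9

The posterior mean is a precision-weighted average: μ_n = (τ₀μ₀ + τ_data·x̄)/(τ₀+τ_data), with τ₀=1/σ₀² and τ_data=n/σ².
Here τ₀ = 1/15.8 = 0.063291 and τ_data = 23/45.1 = 0.509978, so τ_n = 0.573269.
Rearranging for μ₀: μ₀ = (μ_n·τ_n − τ_data·x̄)/τ₀ = (2.7259·0.573269 − 0.509978·3.3) / 0.063291 = -0.120253/0.063291 ≈ -1.9.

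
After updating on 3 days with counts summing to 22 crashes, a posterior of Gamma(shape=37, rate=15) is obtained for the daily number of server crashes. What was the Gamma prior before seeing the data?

Gamma(shape=15, rate=12)

Gamma–Poisson conjugacy: posterior shape = α + Σxᵢ, posterior rate = β + n.
So α = 37 − 22 = 15 and β = 15 − 3 = 12.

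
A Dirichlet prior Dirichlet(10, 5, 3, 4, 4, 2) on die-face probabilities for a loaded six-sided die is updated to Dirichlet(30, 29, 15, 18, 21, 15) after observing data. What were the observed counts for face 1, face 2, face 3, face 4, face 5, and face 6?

counts (20, 24, 12, 14, 17, 13)

For a Dirichlet(α) prior with multinomial counts c, the posterior is Dirichlet(α + c) componentwise.
Counts are posterior − prior componentwise: 30−10=20, 29−5=24, 15−3=12, 18−4=14, 21−4=17, 15−2=13.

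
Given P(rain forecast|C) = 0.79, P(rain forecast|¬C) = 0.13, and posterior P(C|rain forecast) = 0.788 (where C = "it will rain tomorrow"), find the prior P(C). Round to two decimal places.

Bayes' rule in odds form gives O(C|E) = O(C)·[P(E|C)/P(E|¬C)], hence O(C) = O(C|E)/LR.
Posterior odds = 0.788/(1−0.788) = 3.7170. LR = 0.79/0.13 = 6.0769.
Prior odds = 3.7170/6.0769 = 0.6117, so P(C) = 0.6117/(1+0.6117) ≈ 0.38.

P(C) = 0.38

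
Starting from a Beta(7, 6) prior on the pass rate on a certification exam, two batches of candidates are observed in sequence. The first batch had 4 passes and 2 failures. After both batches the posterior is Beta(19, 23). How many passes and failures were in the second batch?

Because Beta–binomial updating is additive in the counts, the combined data contributed (α_post−α_prior, β_post−β_prior) successes and failures.
Total across both batches: 19−7=12 passes, 23−6=17 failures.
Subtract the first batch: 12−4=8 passes and 17−2=15 failures.

8 passes and 15 failures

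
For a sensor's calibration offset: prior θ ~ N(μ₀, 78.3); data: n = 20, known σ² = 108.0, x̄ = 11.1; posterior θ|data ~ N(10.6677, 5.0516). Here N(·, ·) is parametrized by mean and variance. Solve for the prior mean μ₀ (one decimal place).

The posterior mean is a precision-weighted average: μ_n = (τ₀μ₀ + τ_data·x̄)/(τ₀+τ_data), with τ₀=1/σ₀² and τ_data=n/σ².
Here τ₀ = 1/78.3 = 0.012771 and τ_data = 20/108.0 = 0.185185, so τ_n = 0.197956.
Rearranging for μ₀: μ₀ = (μ_n·τ_n − τ_data·x̄)/τ₀ = (10.6677·0.197956 − 0.185185·11.1) / 0.012771 = 0.056182/0.012771 ≈ 4.4.

μ₀ = 4.4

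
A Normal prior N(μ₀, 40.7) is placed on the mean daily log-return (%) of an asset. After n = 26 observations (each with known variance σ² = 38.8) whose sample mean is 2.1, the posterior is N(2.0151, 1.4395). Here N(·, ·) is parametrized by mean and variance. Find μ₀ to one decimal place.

μ₀ = -0.3

The posterior mean is a precision-weighted average: μ_n = (τ₀μ₀ + τ_data·x̄)/(τ₀+τ_data), with τ₀=1/σ₀² and τ_data=n/σ².
Here τ₀ = 1/40.7 = 0.024570 and τ_data = 26/38.8 = 0.670103, so τ_n = 0.694673.
Rearranging for μ₀: μ₀ = (μ_n·τ_n − τ_data·x̄)/τ₀ = (2.0151·0.694673 − 0.670103·2.1) / 0.024570 = -0.007381/0.024570 ≈ -0.3.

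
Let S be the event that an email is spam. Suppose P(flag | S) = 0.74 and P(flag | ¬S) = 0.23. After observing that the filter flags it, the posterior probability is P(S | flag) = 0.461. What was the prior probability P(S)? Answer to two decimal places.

P(S) = 0.21

In odds form, posterior odds = prior odds × likelihood ratio, so prior odds = posterior odds ÷ LR.
Posterior odds = 0.461/(1−0.461) = 0.8553. LR = 0.74/0.23 = 3.2174.
Prior odds = 0.8553/3.2174 = 0.2658, so P(S) = 0.2658/(1+0.2658) ≈ 0.21.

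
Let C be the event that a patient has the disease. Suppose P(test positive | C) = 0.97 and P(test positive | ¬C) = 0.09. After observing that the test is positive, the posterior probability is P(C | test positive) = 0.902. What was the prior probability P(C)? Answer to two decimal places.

P(C) = 0.46

Bayes' rule in odds form gives O(C|E) = O(C)·[P(E|C)/P(E|¬C)], hence O(C) = O(C|E)/LR.
Posterior odds = 0.902/(1−0.902) = 9.2041. LR = 0.97/0.09 = 10.7778.
Prior odds = 9.2041/10.7778 = 0.8540, so P(C) = 0.8540/(1+0.8540) ≈ 0.46.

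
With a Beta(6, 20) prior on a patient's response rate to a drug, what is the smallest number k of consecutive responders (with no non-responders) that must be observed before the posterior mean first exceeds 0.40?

After k responders and 0 non-responders the posterior is Beta(6+k, 20), with mean (6+k)/(6+20+k).
Set (6+k)/(26+k) > 0.40 and solve: k > (0.40·26 − 6)/(1 − 0.40) = 7.333.
The smallest integer exceeding 7.333 is 8.

k = 8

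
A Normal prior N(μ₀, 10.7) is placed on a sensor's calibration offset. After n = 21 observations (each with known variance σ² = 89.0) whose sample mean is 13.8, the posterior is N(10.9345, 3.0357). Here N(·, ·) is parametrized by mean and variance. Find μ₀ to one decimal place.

The posterior mean is a precision-weighted average: μ_n = (τ₀μ₀ + τ_data·x̄)/(τ₀+τ_data), with τ₀=1/σ₀² and τ_data=n/σ².
Here τ₀ = 1/10.7 = 0.093458 and τ_data = 21/89.0 = 0.235955, so τ_n = 0.329413.
Rearranging for μ₀: μ₀ = (μ_n·τ_n − τ_data·x̄)/τ₀ = (10.9345·0.329413 − 0.235955·13.8) / 0.093458 = 0.345787/0.093458 ≈ 3.7.

μ₀ = 3.7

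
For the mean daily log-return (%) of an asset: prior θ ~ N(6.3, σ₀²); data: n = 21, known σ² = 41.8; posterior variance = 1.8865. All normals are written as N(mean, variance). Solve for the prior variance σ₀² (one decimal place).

Posterior precision equals prior precision plus data precision: 1/σ_n² = 1/σ₀² + n/σ².
So 1/σ₀² = 1/1.8865 − 21/41.8 = 0.530082 − 0.502392 = 0.027690.
Hence σ₀² = 1/0.027690 ≈ 36.1.

σ₀² = 36.1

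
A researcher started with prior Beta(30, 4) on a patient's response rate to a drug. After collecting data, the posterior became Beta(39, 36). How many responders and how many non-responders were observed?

9 responders and 32 non-responders

Under Beta–binomial conjugacy the posterior parameters are (a+s, b+f).
Match parameters: s=39−30=9, f=36−4=32.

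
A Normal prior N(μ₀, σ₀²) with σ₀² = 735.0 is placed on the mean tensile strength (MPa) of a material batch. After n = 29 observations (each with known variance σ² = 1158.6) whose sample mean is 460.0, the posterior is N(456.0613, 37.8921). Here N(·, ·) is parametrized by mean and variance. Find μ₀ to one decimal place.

μ₀ = 383.6

The posterior mean is a precision-weighted average: μ_n = (τ₀μ₀ + τ_data·x̄)/(τ₀+τ_data), with τ₀=1/σ₀² and τ_data=n/σ².
Here τ₀ = 1/735.0 = 0.001361 and τ_data = 29/1158.6 = 0.025030, so τ_n = 0.026391.
Rearranging for μ₀: μ₀ = (μ_n·τ_n − τ_data·x̄)/τ₀ = (456.0613·0.026391 − 0.025030·460.0) / 0.001361 = 0.522114/0.001361 ≈ 383.6.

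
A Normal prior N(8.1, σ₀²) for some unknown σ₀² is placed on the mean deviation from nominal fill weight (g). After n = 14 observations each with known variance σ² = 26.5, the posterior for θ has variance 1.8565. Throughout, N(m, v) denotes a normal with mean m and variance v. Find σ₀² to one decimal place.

Posterior precision equals prior precision plus data precision: 1/σ_n² = 1/σ₀² + n/σ².
So 1/σ₀² = 1/1.8565 − 14/26.5 = 0.538648 − 0.528302 = 0.010346.
Hence σ₀² = 1/0.010346 ≈ 96.7.

σ₀² = 96.7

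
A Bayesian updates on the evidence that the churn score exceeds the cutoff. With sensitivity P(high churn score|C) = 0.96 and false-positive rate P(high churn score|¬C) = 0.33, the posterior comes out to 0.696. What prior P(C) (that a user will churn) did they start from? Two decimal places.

P(C) = 0.44

In odds form, posterior odds = prior odds × likelihood ratio, so prior odds = posterior odds ÷ LR.
Posterior odds = 0.696/(1−0.696) = 2.2895. LR = 0.96/0.33 = 2.9091.
Prior odds = 2.2895/2.9091 = 0.7870, so P(C) = 0.7870/(1+0.7870) ≈ 0.44.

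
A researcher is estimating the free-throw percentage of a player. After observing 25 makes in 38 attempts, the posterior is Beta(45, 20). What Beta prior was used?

Beta(20, 7)

A Beta(α, β) prior with s successes and f failures in binomial data gives a Beta(α+s, β+f) posterior.
So α = 45 − 25 = 20 and β = 20 − 13 = 7.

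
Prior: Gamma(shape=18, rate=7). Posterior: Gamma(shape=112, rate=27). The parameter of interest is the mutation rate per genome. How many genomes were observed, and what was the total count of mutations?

Gamma–Poisson conjugacy: posterior shape = α + Σxᵢ, posterior rate = β + n.
Matching: Σxᵢ = 112 − 18 = 94 and n = 27 − 7 = 20.

n = 20 genomes with total 94 mutations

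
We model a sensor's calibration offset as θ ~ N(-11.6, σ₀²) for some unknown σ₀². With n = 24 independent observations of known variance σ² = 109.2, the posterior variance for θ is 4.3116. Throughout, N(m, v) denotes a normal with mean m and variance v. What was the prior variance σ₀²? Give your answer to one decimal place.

Posterior precision equals prior precision plus data precision: 1/σ_n² = 1/σ₀² + n/σ².
So 1/σ₀² = 1/4.3116 − 24/109.2 = 0.231932 − 0.219780 = 0.012152.
Hence σ₀² = 1/0.012152 ≈ 82.3.

σ₀² = 82.3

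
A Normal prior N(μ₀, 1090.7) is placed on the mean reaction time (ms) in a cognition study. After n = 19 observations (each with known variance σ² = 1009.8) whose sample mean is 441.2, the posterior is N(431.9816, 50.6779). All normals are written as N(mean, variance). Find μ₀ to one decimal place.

μ₀ = 242.8

The posterior mean is a precision-weighted average: μ_n = (τ₀μ₀ + τ_data·x̄)/(τ₀+τ_data), with τ₀=1/σ₀² and τ_data=n/σ².
Here τ₀ = 1/1090.7 = 0.000917 and τ_data = 19/1009.8 = 0.018816, so τ_n = 0.019733.
Rearranging for μ₀: μ₀ = (μ_n·τ_n − τ_data·x̄)/τ₀ = (431.9816·0.019733 − 0.018816·441.2) / 0.000917 = 0.222674/0.000917 ≈ 242.8.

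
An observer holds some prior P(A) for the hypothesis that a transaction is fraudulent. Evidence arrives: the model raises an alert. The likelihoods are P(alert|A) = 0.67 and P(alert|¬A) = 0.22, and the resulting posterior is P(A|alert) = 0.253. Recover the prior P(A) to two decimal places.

Bayes' rule in odds form gives O(A|E) = O(A)·[P(E|A)/P(E|¬A)], hence O(A) = O(A|E)/LR.
Posterior odds = 0.253/(1−0.253) = 0.3387. LR = 0.67/0.22 = 3.0455.
Prior odds = 0.3387/3.0455 = 0.1112, so P(A) = 0.1112/(1+0.1112) ≈ 0.10.

P(A) = 0.10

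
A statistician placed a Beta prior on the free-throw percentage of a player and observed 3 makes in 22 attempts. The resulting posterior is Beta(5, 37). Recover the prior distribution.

Beta(2, 18)

A Beta(α, β) prior with s successes and f failures in binomial data gives a Beta(α+s, β+f) posterior.
Subtract the data counts: 5−3=2, 37−19=18.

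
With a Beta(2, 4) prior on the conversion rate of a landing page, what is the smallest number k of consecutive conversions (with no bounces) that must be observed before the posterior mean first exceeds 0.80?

After k conversions and 0 bounces the posterior is Beta(2+k, 4), with mean (2+k)/(2+4+k).
Set (2+k)/(6+k) > 0.80 and solve: k > (0.80·6 − 2)/(1 − 0.80) = 14.000.
The smallest integer exceeding 14.000 is 15, and checking k=15: (17)/(21) = 0.8095 > 0.80.

k = 15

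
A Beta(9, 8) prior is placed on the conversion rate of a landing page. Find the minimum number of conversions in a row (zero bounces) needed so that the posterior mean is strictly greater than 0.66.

k = 7

After k conversions and 0 bounces the posterior is Beta(9+k, 8), with mean (9+k)/(9+8+k).
Set (9+k)/(17+k) > 0.66 and solve: k > (0.66·17 − 9)/(1 − 0.66) = 6.529.
The smallest integer exceeding 6.529 is 7.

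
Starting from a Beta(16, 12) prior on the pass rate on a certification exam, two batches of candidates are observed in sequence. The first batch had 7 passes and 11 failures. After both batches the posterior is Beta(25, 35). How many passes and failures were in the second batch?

2 passes and 12 failures

Because Beta–binomial updating is additive in the counts, the combined data contributed (α_post−α_prior, β_post−β_prior) successes and failures.
Total across both batches: 25−16=9 passes, 35−12=23 failures.
Subtract the first batch: 9−7=2 passes and 23−11=12 failures.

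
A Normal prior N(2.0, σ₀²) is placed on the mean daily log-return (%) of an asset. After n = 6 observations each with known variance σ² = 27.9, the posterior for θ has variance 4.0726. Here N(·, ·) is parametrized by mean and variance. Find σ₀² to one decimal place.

σ₀² = 32.8

For the Normal–Normal model with known σ², precisions add: τ_n = τ₀ + n/σ².
So 1/σ₀² = 1/4.0726 − 6/27.9 = 0.245543 − 0.215054 = 0.030489.
Hence σ₀² = 1/0.030489 ≈ 32.8.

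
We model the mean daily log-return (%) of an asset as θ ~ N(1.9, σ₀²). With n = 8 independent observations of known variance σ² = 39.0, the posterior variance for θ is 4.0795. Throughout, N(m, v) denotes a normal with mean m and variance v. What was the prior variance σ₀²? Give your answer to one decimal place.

Posterior precision equals prior precision plus data precision: 1/σ_n² = 1/σ₀² + n/σ².
So 1/σ₀² = 1/4.0795 − 8/39.0 = 0.245128 − 0.205128 = 0.040000.
Hence σ₀² = 1/0.040000 ≈ 25.0.

σ₀² = 25.0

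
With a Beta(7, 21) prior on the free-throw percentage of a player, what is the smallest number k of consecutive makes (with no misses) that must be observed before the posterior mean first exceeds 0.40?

k = 8

After k makes and 0 misses the posterior is Beta(7+k, 21), with mean (7+k)/(7+21+k).
Set (7+k)/(28+k) > 0.40 and solve: k > (0.40·28 − 7)/(1 − 0.40) = 7.000.
The smallest integer exceeding 7.000 is 8.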